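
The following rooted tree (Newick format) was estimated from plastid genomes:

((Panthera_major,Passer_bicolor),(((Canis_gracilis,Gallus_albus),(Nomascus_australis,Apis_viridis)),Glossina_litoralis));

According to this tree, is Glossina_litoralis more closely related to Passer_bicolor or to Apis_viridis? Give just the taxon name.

The MRCA of Glossina_litoralis and Apis_viridis subtends (((Canis_gracilis,Gallus_albus),(Nomascus_australis,Apis_viridis)),Glossina_litoralis) (5 taxa).
The MRCA of Glossina_litoralis and Passer_bicolor is the root, subtending the entire tree (7 taxa).
The first is nested inside the second, so Glossina_litoralis shares a more recent common ancestor with Apis_viridis.

Apis_viridis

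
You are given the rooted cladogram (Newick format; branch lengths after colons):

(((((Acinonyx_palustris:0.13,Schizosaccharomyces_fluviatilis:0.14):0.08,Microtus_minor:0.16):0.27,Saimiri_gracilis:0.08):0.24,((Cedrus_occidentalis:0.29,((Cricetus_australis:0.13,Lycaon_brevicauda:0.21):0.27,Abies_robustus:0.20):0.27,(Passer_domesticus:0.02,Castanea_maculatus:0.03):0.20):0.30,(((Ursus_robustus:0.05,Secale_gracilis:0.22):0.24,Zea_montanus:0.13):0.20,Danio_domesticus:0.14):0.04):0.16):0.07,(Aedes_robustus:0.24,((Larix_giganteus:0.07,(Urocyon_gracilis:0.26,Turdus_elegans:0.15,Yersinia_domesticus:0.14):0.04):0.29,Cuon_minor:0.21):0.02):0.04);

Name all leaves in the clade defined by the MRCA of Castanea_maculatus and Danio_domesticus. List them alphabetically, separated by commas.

Abies_robustus, Castanea_maculatus, Cedrus_occidentalis, Cricetus_australis, Danio_domesticus, Lycaon_brevicauda, Passer_domesticus, Secale_gracilis, Ursus_robustus, Zea_montanus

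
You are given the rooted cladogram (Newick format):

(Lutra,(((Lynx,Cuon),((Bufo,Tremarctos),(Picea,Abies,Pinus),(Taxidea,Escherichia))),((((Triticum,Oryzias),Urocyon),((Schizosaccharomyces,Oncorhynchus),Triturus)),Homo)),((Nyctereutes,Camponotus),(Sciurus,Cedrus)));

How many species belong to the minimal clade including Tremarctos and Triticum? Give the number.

16

The MRCA of Tremarctos and Triticum is the node subtending (((Lynx,Cuon),((Bufo,Tremarctos),(Picea,Abies,Pinus),(Taxidea,Escherichia))),((((Triticum,Oryzias),Urocyon),((Schizosaccharomyces,Oncorhynchus),Triturus)),Homo)).
That clade contains 16 terminal taxa: Abies, Bufo, Cuon, Escherichia, Homo, Lynx, Oncorhynchus, Oryzias, Picea, Pinus, Schizosaccharomyces, Taxidea, Tremarctos, Triticum, Triturus, Urocyon.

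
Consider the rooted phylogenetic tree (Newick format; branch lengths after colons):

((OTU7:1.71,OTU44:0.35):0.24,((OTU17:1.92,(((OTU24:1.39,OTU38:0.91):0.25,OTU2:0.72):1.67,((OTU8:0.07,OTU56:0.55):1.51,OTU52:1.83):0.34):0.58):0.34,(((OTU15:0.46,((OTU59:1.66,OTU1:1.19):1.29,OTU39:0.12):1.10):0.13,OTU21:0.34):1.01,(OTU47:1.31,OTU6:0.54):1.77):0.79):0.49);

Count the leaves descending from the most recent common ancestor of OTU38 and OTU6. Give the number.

14

The MRCA of OTU38 and OTU6 is the node subtending ((OTU17,(((OTU24,OTU38),OTU2),((OTU8,OTU56),OTU52))),(((OTU15,((OTU59,OTU1),OTU39)),OTU21),(OTU47,OTU6))).
That clade contains 14 terminal taxa: OTU1, OTU15, OTU17, OTU2, OTU21, OTU24, OTU38, OTU39, OTU47, OTU52, OTU56, OTU59, OTU6, OTU8.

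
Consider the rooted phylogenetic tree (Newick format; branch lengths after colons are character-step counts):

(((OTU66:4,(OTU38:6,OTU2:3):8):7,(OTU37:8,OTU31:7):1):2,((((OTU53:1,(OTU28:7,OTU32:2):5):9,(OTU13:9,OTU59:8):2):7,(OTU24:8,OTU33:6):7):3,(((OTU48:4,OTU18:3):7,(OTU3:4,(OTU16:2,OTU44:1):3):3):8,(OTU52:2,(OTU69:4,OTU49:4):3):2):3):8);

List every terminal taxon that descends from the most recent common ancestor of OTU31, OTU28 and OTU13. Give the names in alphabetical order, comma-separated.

OTU13, OTU16, OTU18, OTU2, OTU24, OTU28, OTU3, OTU31, OTU32, OTU33, OTU37, OTU38, OTU44, OTU48, OTU49, OTU52, OTU53, OTU59, OTU66, OTU69

Tracing OTU31: it sits inside (OTU37,OTU31).
Tracing OTU28: it sits inside (OTU28,OTU32).
Tracing OTU13: it sits inside (OTU13,OTU59).
The smallest clade enclosing all 3 is the whole tree (their MRCA is the root), so the answer is all 20 tips in alphabetical order.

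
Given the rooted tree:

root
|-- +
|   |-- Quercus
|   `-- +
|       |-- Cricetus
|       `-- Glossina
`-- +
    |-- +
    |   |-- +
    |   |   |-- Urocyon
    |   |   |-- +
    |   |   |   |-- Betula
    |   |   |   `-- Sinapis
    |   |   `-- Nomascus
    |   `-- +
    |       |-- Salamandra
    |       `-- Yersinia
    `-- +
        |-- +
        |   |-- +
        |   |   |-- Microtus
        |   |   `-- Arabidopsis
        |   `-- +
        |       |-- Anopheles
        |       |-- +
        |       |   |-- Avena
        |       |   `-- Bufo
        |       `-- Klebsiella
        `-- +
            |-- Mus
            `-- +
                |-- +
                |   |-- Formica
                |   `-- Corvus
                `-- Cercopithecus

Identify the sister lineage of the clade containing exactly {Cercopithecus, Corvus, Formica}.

The clade containing exactly {Cercopithecus, Corvus, Formica} attaches to the tree at the node subtending (Mus,((Formica,Corvus),Cercopithecus)).
The other lineage descending from that same node — the sister group — is the single tip Mus.

Mus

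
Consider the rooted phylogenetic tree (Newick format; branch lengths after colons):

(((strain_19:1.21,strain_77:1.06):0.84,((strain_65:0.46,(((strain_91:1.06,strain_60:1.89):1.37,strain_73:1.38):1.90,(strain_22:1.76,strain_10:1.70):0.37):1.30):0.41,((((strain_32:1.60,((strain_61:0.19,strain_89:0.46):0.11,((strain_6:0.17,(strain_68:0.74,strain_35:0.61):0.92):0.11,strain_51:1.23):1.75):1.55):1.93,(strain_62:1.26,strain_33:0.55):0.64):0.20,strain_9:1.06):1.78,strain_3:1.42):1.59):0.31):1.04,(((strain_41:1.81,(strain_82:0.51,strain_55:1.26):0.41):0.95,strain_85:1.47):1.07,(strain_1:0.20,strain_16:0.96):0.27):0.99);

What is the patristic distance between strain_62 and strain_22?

The path runs strain_62 → … → MRCA → … → strain_22; the MRCA is the node subtending ((strain_65,(((strain_91,strain_60),strain_73),(strain_22,strain_10))),((((strain_32,((strain_61,strain_89),((strain_6,(strain_68,strain_35)),strain_51))),(strain_62,strain_33)),strain_9),strain_3)).
Branch lengths along that path: 1.26 + 0.64 + 0.20 + 1.78 + 1.59 + 0.41 + 1.30 + 0.37 + 1.76 = 9.31.

9.31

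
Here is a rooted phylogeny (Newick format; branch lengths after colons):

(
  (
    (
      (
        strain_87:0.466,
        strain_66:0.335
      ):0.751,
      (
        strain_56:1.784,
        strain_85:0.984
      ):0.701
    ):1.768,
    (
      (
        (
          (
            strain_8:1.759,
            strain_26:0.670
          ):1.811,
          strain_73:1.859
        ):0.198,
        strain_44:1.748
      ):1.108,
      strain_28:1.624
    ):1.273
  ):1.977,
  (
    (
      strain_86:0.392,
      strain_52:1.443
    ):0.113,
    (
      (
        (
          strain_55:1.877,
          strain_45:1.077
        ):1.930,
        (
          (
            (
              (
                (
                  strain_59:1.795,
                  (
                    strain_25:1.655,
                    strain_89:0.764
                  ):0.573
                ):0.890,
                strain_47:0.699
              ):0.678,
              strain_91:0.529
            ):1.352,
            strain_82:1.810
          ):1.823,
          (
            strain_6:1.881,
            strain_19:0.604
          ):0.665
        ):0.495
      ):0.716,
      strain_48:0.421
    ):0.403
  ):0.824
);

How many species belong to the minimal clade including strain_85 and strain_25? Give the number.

22

The MRCA of strain_85 and strain_25 is the root, so the clade is the entire tree.
That clade contains 22 terminal taxa: strain_19, strain_25, strain_26, strain_28, strain_44, strain_45, strain_47, strain_48, strain_52, strain_55, strain_56, strain_59, strain_6, strain_66, strain_73, strain_8, strain_82, strain_85, strain_86, strain_87, strain_89, strain_91.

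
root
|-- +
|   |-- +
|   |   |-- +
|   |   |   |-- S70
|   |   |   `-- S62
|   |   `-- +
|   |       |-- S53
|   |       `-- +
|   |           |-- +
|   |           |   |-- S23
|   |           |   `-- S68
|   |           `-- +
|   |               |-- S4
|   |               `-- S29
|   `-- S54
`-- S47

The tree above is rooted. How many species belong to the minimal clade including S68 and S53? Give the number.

The MRCA of S68 and S53 is the node subtending (S53,((S23,S68),(S4,S29))).
That clade contains 5 terminal taxa: S23, S29, S4, S53, S68.

5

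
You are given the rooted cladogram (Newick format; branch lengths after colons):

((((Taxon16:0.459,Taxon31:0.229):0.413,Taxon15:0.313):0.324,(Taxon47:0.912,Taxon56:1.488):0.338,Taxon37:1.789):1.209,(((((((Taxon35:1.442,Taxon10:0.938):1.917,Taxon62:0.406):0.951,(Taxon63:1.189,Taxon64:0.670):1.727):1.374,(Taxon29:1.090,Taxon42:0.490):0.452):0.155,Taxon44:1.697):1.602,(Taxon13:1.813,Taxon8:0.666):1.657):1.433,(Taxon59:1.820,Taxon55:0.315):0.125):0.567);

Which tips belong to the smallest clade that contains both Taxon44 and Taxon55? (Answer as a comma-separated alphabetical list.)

Tracing Taxon44: it sits inside (((((Taxon35,Taxon10),Taxon62),(Taxon63,Taxon64)),(Taxon29,Taxon42)),Taxon44).
Tracing Taxon55: it sits inside (Taxon59,Taxon55).
The smallest clade enclosing both is (((((((Taxon35,Taxon10),Taxon62),(Taxon63,Taxon64)),(Taxon29,Taxon42)),Taxon44),(Taxon13,Taxon8)),(Taxon59,Taxon55)); the answer is its 12 terminal taxa in alphabetical order.

Taxon10, Taxon13, Taxon29, Taxon35, Taxon42, Taxon44, Taxon55, Taxon59, Taxon62, Taxon63, Taxon64, Taxon8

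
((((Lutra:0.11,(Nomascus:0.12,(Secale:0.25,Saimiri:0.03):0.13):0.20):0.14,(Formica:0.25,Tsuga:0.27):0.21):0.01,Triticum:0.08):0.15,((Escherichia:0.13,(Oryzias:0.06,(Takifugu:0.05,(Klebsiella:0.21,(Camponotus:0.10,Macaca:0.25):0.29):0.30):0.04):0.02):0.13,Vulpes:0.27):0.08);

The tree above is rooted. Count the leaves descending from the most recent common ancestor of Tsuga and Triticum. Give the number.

The MRCA of Tsuga and Triticum is the node subtending (((Lutra,(Nomascus,(Secale,Saimiri))),(Formica,Tsuga)),Triticum).
That clade contains 7 terminal taxa: Formica, Lutra, Nomascus, Saimiri, Secale, Triticum, Tsuga.

7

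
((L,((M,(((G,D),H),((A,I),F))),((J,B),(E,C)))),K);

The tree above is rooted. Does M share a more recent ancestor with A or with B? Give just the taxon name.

The MRCA of M and A subtends (M,(((G,D),H),((A,I),F))) (7 taxa).
The MRCA of M and B subtends ((M,(((G,D),H),((A,I),F))),((J,B),(E,C))) (11 taxa).
The first is nested inside the second, so M shares a more recent common ancestor with A.

A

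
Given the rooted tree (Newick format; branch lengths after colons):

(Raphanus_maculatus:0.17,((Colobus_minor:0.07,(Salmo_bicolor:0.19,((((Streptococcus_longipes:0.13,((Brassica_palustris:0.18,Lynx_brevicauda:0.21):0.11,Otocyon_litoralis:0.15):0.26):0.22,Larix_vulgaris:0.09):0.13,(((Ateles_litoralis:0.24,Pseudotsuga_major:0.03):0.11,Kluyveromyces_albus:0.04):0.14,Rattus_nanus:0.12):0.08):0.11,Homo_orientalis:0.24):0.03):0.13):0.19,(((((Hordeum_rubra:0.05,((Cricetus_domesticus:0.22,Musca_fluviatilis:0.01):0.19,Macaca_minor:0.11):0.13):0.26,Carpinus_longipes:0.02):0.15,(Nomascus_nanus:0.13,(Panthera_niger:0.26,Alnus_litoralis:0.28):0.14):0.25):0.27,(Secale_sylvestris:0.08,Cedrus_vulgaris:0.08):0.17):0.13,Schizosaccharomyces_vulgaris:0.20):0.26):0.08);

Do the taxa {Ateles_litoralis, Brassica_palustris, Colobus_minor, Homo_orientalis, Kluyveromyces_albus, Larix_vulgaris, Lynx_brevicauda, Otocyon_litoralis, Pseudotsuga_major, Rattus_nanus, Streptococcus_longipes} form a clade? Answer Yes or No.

The MRCA of the listed taxa subtends (Colobus_minor,(Salmo_bicolor,((((Streptococcus_longipes,((Brassica_palustris,Lynx_brevicauda),Otocyon_litoralis)),Larix_vulgaris),(((Ateles_litoralis,Pseudotsuga_major),Kluyveromyces_albus),Rattus_nanus)),Homo_orientalis))).
That clade also contains Salmo_bicolor, which is not in the proposed group, so the group is not monophyletic.

No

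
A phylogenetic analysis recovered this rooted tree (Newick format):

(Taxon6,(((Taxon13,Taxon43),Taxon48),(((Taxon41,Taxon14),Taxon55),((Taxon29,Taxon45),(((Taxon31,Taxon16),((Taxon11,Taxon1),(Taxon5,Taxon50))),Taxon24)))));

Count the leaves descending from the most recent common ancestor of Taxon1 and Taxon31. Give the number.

The MRCA of Taxon1 and Taxon31 is the node subtending ((Taxon31,Taxon16),((Taxon11,Taxon1),(Taxon5,Taxon50))).
That clade contains 6 terminal taxa: Taxon1, Taxon11, Taxon16, Taxon31, Taxon5, Taxon50.

6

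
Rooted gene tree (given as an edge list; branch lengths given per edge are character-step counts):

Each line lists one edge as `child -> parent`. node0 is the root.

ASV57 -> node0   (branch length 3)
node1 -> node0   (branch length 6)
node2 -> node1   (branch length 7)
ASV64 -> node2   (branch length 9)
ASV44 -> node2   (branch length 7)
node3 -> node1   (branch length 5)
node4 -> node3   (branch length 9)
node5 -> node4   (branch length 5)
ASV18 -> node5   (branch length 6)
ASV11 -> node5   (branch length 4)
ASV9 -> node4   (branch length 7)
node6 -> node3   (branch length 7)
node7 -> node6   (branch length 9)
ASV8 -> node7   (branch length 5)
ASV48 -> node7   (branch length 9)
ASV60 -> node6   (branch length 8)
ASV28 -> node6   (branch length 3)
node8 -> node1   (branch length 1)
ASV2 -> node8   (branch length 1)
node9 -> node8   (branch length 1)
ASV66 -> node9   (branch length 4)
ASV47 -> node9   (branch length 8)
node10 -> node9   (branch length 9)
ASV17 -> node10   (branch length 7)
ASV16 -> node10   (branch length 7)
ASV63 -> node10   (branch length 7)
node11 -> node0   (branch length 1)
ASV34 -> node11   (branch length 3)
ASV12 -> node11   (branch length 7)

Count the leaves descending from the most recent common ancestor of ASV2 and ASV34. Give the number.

18

The MRCA of ASV2 and ASV34 is the root, so the clade is the entire tree.
That clade contains 18 terminal taxa: ASV11, ASV12, ASV16, ASV17, ASV18, ASV2, ASV28, ASV34, ASV44, ASV47, ASV48, ASV57, ASV60, ASV63, ASV64, ASV66, ASV8, ASV9.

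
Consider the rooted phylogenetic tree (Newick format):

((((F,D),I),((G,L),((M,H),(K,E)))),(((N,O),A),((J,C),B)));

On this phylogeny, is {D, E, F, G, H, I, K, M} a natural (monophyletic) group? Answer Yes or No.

The MRCA of the listed taxa subtends (((F,D),I),((G,L),((M,H),(K,E)))).
That clade also contains L, which is not in the proposed group, so the group is not monophyletic.

No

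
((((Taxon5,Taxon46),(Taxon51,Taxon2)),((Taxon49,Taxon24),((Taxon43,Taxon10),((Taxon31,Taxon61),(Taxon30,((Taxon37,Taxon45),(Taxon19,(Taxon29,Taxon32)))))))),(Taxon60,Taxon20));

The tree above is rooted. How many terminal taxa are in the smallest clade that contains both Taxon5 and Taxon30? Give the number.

The MRCA of Taxon5 and Taxon30 is the node subtending (((Taxon5,Taxon46),(Taxon51,Taxon2)),((Taxon49,Taxon24),((Taxon43,Taxon10),((Taxon31,Taxon61),(Taxon30,((Taxon37,Taxon45),(Taxon19,(Taxon29,Taxon32)))))))).
That clade contains 16 terminal taxa: Taxon10, Taxon19, Taxon2, Taxon24, Taxon29, Taxon30, Taxon31, Taxon32, Taxon37, Taxon43, Taxon45, Taxon46, Taxon49, Taxon5, Taxon51, Taxon61.

16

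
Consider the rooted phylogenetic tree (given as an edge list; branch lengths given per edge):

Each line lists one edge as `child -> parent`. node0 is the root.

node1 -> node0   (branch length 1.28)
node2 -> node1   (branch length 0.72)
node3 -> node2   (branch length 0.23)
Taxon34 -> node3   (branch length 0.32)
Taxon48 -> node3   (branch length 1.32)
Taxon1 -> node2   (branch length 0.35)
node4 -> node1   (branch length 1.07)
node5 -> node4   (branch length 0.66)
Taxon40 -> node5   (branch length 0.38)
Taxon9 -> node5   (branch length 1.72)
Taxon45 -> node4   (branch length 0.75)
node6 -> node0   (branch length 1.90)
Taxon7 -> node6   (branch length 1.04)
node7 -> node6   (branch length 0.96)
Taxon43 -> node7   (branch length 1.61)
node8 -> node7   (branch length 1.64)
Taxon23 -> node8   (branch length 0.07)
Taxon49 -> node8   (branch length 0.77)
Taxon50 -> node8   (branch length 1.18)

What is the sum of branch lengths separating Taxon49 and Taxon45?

The path runs Taxon49 → … → MRCA → … → Taxon45; the MRCA is the root of the tree.
Branch lengths along that path: 0.77 + 1.64 + 0.96 + 1.90 + 1.28 + 1.07 + 0.75 = 8.37.

8.37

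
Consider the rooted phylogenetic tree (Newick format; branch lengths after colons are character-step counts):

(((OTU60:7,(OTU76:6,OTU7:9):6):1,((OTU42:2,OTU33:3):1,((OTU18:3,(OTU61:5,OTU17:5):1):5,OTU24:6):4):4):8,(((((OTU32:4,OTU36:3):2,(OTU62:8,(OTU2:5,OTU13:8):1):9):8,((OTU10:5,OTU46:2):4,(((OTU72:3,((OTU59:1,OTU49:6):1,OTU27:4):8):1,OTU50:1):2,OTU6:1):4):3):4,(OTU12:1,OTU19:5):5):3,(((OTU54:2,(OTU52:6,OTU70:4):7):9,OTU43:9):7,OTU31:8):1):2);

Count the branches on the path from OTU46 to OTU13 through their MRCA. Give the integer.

The MRCA of OTU46 and OTU13 is the node subtending (((OTU32,OTU36),(OTU62,(OTU2,OTU13))),((OTU10,OTU46),(((OTU72,((OTU59,OTU49),OTU27)),OTU50),OTU6))).
From OTU46 up to that node: 3 branches. From OTU13 up to the same node: 4 branches. Total: 3 + 4 = 7.

7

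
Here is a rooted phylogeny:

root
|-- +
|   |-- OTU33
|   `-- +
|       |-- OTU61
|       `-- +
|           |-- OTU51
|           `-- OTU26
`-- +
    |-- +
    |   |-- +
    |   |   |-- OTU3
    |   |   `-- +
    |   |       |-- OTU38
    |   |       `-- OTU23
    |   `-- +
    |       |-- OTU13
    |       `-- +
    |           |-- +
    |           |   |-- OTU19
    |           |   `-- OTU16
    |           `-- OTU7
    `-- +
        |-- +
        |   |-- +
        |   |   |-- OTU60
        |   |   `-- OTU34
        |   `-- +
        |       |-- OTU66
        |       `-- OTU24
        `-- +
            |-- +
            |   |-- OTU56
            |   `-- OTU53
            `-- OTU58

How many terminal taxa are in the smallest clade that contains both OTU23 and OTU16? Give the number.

The MRCA of OTU23 and OTU16 is the node subtending ((OTU3,(OTU38,OTU23)),(OTU13,((OTU19,OTU16),OTU7))).
That clade contains 7 terminal taxa: OTU13, OTU16, OTU19, OTU23, OTU3, OTU38, OTU7.

7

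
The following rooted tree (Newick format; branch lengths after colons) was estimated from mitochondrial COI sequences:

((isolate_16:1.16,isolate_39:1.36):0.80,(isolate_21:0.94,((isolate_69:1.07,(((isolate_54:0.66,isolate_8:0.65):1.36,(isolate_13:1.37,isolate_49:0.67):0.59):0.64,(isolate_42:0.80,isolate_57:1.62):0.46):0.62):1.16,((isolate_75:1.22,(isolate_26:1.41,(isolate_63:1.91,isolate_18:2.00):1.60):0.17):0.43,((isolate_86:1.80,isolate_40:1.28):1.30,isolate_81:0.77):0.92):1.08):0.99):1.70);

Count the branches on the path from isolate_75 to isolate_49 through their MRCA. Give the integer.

8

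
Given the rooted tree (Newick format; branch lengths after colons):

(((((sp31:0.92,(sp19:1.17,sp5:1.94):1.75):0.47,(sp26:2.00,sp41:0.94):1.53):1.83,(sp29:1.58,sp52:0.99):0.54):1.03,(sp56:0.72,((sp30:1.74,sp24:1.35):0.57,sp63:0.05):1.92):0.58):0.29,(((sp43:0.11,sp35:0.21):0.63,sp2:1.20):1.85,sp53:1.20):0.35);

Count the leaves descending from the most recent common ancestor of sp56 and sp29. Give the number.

11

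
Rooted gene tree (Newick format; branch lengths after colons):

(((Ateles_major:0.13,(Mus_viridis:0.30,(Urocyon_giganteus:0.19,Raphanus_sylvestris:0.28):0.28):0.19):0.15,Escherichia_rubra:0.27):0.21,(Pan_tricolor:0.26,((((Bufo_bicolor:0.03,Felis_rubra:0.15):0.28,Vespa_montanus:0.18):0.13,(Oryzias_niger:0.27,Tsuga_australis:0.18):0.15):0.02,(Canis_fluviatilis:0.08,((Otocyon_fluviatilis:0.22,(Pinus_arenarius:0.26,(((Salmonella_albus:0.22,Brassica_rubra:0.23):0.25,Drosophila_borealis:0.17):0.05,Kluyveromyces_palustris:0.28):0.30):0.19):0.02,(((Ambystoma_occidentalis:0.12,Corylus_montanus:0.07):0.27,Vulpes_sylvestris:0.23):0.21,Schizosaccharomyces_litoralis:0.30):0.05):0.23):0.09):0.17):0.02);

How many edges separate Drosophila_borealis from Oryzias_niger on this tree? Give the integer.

The MRCA of Drosophila_borealis and Oryzias_niger is the node subtending ((((Bufo_bicolor,Felis_rubra),Vespa_montanus),(Oryzias_niger,Tsuga_australis)),(Canis_fluviatilis,((Otocyon_fluviatilis,(Pinus_arenarius,(((Salmonella_albus,Brassica_rubra),Drosophila_borealis),Kluyveromyces_palustris))),(((Ambystoma_occidentalis,Corylus_montanus),Vulpes_sylvestris),Schizosaccharomyces_litoralis)))).
From Drosophila_borealis up to that node: 7 branches. From Oryzias_niger up to the same node: 3 branches. Total: 7 + 3 = 10.

10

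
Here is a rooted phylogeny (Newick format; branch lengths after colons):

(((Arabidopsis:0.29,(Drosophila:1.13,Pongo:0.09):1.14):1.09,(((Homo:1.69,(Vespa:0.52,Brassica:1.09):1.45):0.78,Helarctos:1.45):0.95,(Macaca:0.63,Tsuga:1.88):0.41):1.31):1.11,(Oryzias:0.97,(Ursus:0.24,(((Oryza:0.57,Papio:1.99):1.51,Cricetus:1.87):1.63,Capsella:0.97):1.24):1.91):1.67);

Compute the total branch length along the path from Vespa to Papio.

16.07

The path runs Vespa → … → MRCA → … → Papio; the MRCA is the root of the tree.
Branch lengths along that path: 0.52 + 1.45 + 0.78 + 0.95 + 1.31 + 1.11 + 1.67 + 1.91 + 1.24 + 1.63 + 1.51 + 1.99 = 16.07.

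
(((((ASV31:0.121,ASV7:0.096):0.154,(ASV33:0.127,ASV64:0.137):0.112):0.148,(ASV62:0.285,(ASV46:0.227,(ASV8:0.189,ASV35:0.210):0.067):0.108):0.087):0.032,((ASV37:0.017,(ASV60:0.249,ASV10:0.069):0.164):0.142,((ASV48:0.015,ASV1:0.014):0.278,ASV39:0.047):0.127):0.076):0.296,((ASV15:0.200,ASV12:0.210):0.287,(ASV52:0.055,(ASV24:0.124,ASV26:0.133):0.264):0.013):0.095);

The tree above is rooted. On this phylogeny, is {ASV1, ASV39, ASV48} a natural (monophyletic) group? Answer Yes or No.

Yes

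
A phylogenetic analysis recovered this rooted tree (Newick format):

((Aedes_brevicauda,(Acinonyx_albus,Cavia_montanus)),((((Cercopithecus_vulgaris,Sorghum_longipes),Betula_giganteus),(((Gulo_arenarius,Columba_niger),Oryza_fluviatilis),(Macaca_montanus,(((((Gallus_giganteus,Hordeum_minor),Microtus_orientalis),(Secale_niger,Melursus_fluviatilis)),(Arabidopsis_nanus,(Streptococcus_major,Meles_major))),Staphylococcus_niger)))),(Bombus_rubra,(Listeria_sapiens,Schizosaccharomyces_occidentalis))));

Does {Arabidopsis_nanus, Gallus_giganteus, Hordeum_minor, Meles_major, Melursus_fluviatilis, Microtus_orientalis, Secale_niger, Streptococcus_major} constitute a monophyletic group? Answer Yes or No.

The most recent common ancestor of these taxa subtends ((((Gallus_giganteus,Hordeum_minor),Microtus_orientalis),(Secale_niger,Melursus_fluviatilis)),(Arabidopsis_nanus,(Streptococcus_major,Meles_major))).
That clade has exactly 8 tips — every listed taxon and nothing else — so the group is monophyletic.

Yes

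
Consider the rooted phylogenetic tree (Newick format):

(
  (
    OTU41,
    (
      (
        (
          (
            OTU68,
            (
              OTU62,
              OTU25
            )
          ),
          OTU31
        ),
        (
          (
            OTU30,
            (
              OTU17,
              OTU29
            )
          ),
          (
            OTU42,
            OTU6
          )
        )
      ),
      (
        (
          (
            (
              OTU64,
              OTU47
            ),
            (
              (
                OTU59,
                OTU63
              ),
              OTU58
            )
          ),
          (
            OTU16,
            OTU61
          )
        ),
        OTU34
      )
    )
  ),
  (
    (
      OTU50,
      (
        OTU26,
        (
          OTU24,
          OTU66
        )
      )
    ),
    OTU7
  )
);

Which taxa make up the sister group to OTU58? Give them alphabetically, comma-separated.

OTU59, OTU63

OTU58 attaches to the tree at the node subtending ((OTU59,OTU63),OTU58).
The other lineage descending from that same node — the sister group — is (OTU59,OTU63); its 2 tips in alphabetical order are the answer.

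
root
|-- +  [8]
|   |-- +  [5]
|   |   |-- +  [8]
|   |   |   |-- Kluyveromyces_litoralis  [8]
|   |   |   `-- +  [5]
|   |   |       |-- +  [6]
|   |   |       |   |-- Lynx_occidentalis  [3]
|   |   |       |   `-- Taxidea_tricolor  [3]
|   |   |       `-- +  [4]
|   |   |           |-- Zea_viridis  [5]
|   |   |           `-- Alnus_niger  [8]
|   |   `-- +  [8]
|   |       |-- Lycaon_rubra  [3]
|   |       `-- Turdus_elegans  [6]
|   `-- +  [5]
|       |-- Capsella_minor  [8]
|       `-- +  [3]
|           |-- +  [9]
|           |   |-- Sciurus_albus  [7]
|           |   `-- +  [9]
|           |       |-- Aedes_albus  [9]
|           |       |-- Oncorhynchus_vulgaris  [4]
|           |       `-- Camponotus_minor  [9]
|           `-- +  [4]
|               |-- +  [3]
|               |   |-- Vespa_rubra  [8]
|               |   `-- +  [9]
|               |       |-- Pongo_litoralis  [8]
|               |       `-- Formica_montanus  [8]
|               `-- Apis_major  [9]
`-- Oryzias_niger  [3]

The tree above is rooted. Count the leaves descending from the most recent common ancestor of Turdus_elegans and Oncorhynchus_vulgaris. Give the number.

16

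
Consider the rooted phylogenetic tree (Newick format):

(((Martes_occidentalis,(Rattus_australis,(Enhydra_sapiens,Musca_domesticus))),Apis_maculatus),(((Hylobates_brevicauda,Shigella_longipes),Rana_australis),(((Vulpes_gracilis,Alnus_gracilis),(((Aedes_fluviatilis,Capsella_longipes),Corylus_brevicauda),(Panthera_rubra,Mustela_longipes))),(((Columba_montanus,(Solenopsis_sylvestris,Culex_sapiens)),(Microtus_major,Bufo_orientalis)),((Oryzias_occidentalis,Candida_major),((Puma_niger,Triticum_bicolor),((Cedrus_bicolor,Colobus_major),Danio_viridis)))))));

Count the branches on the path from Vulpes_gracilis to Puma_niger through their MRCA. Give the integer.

8

The MRCA of Vulpes_gracilis and Puma_niger is the node subtending (((Vulpes_gracilis,Alnus_gracilis),(((Aedes_fluviatilis,Capsella_longipes),Corylus_brevicauda),(Panthera_rubra,Mustela_longipes))),(((Columba_montanus,(Solenopsis_sylvestris,Culex_sapiens)),(Microtus_major,Bufo_orientalis)),((Oryzias_occidentalis,Candida_major),((Puma_niger,Triticum_bicolor),((Cedrus_bicolor,Colobus_major),Danio_viridis))))).
From Vulpes_gracilis up to that node: 3 branches. From Puma_niger up to the same node: 5 branches. Total: 3 + 5 = 8.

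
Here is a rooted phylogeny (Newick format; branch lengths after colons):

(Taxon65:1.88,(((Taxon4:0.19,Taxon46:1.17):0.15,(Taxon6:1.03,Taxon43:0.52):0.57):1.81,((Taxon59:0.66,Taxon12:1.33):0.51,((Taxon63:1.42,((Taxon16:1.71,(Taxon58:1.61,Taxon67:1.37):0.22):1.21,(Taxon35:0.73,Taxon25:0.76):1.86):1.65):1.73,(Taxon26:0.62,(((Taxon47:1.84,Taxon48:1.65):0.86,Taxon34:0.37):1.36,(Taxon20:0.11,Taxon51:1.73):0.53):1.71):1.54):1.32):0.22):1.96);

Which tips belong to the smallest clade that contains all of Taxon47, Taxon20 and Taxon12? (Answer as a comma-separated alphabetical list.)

Taxon12, Taxon16, Taxon20, Taxon25, Taxon26, Taxon34, Taxon35, Taxon47, Taxon48, Taxon51, Taxon58, Taxon59, Taxon63, Taxon67

Tracing Taxon47: it sits inside (Taxon47,Taxon48).
Tracing Taxon20: it sits inside (Taxon20,Taxon51).
Tracing Taxon12: it sits inside (Taxon59,Taxon12).
The smallest clade enclosing all 3 is ((Taxon59,Taxon12),((Taxon63,((Taxon16,(Taxon58,Taxon67)),(Taxon35,Taxon25))),(Taxon26,(((Taxon47,Taxon48),Taxon34),(Taxon20,Taxon51))))); the answer is its 14 terminal taxa in alphabetical order.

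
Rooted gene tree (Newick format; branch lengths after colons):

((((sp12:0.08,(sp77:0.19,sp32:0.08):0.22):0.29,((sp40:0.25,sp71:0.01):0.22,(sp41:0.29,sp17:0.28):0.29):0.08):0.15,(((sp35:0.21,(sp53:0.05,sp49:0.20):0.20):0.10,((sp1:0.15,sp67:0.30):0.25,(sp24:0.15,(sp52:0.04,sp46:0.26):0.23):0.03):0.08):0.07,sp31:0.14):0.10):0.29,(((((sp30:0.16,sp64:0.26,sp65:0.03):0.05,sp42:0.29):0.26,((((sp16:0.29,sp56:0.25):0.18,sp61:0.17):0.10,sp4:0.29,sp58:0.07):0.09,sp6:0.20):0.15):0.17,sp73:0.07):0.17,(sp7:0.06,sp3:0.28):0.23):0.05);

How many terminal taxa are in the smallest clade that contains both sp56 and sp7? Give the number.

The MRCA of sp56 and sp7 is the node subtending (((((sp30,sp64,sp65),sp42),((((sp16,sp56),sp61),sp4,sp58),sp6)),sp73),(sp7,sp3)).
That clade contains 13 terminal taxa: sp16, sp3, sp30, sp4, sp42, sp56, sp58, sp6, sp61, sp64, sp65, sp7, sp73.

13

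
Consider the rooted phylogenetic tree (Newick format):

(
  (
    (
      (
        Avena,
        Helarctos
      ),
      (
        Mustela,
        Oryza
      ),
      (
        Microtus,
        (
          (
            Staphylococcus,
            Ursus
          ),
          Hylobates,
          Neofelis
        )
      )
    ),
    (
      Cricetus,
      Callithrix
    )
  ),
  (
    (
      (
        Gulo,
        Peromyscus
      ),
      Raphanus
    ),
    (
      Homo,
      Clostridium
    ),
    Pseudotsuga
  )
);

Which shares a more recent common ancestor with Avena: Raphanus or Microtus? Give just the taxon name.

Microtus

The MRCA of Avena and Microtus subtends ((Avena,Helarctos),(Mustela,Oryza),(Microtus,((Staphylococcus,Ursus),Hylobates,Neofelis))) (9 taxa).
The MRCA of Avena and Raphanus is the root, subtending the entire tree (17 taxa).
The first is nested inside the second, so Avena shares a more recent common ancestor with Microtus.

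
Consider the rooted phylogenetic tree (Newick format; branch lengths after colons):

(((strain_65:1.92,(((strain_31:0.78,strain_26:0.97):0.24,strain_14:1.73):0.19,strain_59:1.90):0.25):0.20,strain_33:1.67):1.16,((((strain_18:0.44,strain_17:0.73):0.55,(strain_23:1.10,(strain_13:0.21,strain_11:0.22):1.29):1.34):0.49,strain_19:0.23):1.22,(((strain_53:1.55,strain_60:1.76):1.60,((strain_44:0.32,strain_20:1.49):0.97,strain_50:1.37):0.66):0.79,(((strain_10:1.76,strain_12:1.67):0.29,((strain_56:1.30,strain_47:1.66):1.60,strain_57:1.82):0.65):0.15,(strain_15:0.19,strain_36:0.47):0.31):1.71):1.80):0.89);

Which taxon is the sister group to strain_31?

strain_26

strain_31 attaches to the tree at the node subtending (strain_31,strain_26).
The other lineage descending from that same node — the sister group — is the single tip strain_26.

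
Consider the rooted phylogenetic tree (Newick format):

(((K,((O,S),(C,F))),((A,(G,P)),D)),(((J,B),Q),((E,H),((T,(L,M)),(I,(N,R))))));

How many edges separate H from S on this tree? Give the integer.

The MRCA of H and S is the root of the tree.
From H up to that node: 4 branches. From S up to the same node: 5 branches. Total: 4 + 5 = 9.

9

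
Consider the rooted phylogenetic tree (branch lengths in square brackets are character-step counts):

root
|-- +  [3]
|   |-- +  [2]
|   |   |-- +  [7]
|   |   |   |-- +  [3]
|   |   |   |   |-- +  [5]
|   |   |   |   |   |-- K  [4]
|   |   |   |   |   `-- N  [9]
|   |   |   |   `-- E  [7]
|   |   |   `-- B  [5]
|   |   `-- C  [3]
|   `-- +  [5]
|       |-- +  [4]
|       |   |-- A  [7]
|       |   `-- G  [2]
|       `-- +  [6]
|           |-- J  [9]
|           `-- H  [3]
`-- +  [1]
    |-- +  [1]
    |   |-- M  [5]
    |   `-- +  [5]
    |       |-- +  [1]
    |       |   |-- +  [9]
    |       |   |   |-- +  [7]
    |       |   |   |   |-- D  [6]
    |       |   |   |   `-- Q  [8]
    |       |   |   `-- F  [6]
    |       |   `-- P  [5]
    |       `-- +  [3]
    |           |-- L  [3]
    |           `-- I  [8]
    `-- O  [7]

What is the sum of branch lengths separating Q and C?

40

The path runs Q → … → MRCA → … → C; the MRCA is the root of the tree.
Branch lengths along that path: 8 + 7 + 9 + 1 + 5 + 1 + 1 + 3 + 2 + 3 = 40.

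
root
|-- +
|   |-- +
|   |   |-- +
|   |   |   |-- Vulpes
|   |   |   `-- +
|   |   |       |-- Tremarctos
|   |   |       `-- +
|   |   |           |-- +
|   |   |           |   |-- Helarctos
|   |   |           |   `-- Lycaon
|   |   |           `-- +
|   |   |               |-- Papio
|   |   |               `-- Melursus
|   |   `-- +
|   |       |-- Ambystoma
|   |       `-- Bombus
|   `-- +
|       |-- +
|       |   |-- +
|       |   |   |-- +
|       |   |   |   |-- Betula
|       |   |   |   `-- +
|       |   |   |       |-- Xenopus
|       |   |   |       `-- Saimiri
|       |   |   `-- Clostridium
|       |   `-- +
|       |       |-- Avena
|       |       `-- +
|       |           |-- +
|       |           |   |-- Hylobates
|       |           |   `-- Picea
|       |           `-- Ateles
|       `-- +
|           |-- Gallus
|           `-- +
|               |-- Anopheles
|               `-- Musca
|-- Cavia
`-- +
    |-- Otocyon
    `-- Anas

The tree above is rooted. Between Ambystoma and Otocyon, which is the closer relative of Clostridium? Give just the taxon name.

Ambystoma

The MRCA of Clostridium and Ambystoma subtends (((Vulpes,(Tremarctos,((Helarctos,Lycaon),(Papio,Melursus)))),(Ambystoma,Bombus)),((((Betula,(Xenopus,Saimiri)),Clostridium),(Avena,((Hylobates,Picea),Ateles))),(Gallus,(Anopheles,Musca)))) (19 taxa).
The MRCA of Clostridium and Otocyon is the root, subtending the entire tree (22 taxa).
The first is nested inside the second, so Clostridium shares a more recent common ancestor with Ambystoma.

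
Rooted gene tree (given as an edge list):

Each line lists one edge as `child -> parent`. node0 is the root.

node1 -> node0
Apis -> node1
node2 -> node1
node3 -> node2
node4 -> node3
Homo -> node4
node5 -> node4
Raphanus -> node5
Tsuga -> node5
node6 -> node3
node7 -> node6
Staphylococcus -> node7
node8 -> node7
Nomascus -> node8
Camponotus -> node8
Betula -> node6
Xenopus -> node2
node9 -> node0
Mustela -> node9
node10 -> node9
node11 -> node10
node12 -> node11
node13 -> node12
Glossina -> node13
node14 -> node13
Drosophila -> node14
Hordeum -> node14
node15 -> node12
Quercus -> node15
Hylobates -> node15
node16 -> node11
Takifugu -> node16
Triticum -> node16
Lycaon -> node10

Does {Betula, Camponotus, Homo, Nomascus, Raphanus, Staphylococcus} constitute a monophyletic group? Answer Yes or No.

No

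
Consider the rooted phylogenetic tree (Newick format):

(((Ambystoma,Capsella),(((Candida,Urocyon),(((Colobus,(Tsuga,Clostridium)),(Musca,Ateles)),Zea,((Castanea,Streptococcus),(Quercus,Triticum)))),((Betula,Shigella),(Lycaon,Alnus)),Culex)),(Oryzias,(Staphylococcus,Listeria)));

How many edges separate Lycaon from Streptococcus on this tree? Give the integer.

8

The MRCA of Lycaon and Streptococcus is the node subtending (((Candida,Urocyon),(((Colobus,(Tsuga,Clostridium)),(Musca,Ateles)),Zea,((Castanea,Streptococcus),(Quercus,Triticum)))),((Betula,Shigella),(Lycaon,Alnus)),Culex).
From Lycaon up to that node: 3 branches. From Streptococcus up to the same node: 5 branches. Total: 3 + 5 = 8.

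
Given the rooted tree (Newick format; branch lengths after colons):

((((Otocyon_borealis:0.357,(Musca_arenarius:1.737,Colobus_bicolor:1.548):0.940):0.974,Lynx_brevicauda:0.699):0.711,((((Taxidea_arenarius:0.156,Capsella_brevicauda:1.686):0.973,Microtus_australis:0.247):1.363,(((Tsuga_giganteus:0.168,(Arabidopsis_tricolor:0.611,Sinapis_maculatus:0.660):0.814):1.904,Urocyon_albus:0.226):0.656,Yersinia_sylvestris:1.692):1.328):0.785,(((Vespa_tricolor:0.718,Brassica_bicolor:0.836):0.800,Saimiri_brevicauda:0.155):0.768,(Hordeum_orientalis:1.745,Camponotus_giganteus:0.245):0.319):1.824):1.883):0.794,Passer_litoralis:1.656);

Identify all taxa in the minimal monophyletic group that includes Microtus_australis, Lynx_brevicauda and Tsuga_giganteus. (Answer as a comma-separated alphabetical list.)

Arabidopsis_tricolor, Brassica_bicolor, Camponotus_giganteus, Capsella_brevicauda, Colobus_bicolor, Hordeum_orientalis, Lynx_brevicauda, Microtus_australis, Musca_arenarius, Otocyon_borealis, Saimiri_brevicauda, Sinapis_maculatus, Taxidea_arenarius, Tsuga_giganteus, Urocyon_albus, Vespa_tricolor, Yersinia_sylvestris

Tracing Microtus_australis: it sits inside ((Taxidea_arenarius,Capsella_brevicauda),Microtus_australis).
Tracing Lynx_brevicauda: it sits inside ((Otocyon_borealis,(Musca_arenarius,Colobus_bicolor)),Lynx_brevicauda).
Tracing Tsuga_giganteus: it sits inside (Tsuga_giganteus,(Arabidopsis_tricolor,Sinapis_maculatus)).
The smallest clade enclosing all 3 is (((Otocyon_borealis,(Musca_arenarius,Colobus_bicolor)),Lynx_brevicauda),((((Taxidea_arenarius,Capsella_brevicauda),Microtus_australis),(((Tsuga_giganteus,(Arabidopsis_tricolor,Sinapis_maculatus)),Urocyon_albus),Yersinia_sylvestris)),(((Vespa_tricolor,Brassica_bicolor),Saimiri_brevicauda),(Hordeum_orientalis,Camponotus_giganteus)))); the answer is its 17 terminal taxa in alphabetical order.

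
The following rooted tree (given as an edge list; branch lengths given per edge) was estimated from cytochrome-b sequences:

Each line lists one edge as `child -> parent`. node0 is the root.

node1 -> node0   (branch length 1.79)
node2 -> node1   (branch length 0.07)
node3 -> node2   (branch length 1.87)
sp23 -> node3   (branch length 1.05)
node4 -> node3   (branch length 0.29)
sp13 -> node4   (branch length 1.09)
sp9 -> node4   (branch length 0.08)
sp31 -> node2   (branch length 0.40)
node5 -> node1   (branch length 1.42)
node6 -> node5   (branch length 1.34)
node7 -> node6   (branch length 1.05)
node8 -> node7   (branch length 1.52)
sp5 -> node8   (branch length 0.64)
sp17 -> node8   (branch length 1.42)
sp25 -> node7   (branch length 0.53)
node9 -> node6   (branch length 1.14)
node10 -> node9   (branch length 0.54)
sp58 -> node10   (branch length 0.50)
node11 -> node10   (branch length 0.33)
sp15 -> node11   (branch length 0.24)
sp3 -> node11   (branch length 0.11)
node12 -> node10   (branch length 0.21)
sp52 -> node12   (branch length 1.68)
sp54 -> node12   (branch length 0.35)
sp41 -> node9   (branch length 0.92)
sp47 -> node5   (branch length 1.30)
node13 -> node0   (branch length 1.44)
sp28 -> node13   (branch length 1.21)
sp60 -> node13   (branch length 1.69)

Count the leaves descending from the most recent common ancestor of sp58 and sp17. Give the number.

9

The MRCA of sp58 and sp17 is the node subtending (((sp5,sp17),sp25),((sp58,(sp15,sp3),(sp52,sp54)),sp41)).
That clade contains 9 terminal taxa: sp15, sp17, sp25, sp3, sp41, sp5, sp52, sp54, sp58.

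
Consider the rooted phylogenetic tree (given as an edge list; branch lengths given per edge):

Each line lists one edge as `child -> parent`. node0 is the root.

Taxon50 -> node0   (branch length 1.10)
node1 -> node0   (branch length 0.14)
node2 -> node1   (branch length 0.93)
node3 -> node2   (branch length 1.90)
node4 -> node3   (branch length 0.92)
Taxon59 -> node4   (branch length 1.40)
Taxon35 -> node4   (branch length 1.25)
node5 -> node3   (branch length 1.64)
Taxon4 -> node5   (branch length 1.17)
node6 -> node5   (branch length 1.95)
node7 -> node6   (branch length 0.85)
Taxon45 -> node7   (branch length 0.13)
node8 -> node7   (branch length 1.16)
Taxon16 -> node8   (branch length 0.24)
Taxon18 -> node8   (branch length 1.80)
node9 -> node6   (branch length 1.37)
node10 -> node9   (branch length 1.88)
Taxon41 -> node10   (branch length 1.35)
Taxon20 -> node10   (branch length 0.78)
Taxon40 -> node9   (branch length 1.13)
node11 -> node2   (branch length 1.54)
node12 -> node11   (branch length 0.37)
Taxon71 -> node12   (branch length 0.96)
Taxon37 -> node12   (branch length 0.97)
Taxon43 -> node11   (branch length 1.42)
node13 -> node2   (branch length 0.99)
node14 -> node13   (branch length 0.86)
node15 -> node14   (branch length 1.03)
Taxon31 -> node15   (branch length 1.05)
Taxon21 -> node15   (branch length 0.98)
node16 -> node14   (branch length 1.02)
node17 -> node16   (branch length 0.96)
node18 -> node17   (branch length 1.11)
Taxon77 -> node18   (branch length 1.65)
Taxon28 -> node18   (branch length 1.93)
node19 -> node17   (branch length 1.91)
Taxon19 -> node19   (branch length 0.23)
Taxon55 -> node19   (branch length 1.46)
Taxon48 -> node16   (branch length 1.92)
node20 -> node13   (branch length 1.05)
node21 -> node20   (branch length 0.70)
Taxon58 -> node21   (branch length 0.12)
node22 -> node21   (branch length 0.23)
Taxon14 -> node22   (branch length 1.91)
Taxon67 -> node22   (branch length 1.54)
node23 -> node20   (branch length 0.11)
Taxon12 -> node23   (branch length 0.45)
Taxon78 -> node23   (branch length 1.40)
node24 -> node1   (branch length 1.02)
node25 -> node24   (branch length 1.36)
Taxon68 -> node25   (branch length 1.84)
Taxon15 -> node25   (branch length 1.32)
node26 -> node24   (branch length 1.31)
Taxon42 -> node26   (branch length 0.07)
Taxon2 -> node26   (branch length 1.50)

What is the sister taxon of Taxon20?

Taxon41

Taxon20 attaches to the tree at the node subtending (Taxon41,Taxon20).
The other lineage descending from that same node — the sister group — is the single tip Taxon41.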